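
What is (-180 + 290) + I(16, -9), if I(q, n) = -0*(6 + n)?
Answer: 110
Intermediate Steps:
I(q, n) = 0 (I(q, n) = -1*0 = 0)
(-180 + 290) + I(16, -9) = (-180 + 290) + 0 = 110 + 0 = 110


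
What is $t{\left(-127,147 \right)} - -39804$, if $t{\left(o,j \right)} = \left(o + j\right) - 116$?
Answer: $39708$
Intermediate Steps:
$t{\left(o,j \right)} = -116 + j + o$ ($t{\left(o,j \right)} = \left(j + o\right) - 116 = -116 + j + o$)
$t{\left(-127,147 \right)} - -39804 = \left(-116 + 147 - 127\right) - -39804 = -96 + 39804 = 39708$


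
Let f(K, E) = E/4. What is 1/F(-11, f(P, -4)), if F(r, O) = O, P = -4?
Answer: -1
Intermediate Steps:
f(K, E) = E/4 (f(K, E) = E*(¼) = E/4)
1/F(-11, f(P, -4)) = 1/((¼)*(-4)) = 1/(-1) = -1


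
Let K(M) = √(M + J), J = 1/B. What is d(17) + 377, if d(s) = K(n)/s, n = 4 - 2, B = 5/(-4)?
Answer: 377 + √30/85 ≈ 377.06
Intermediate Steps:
B = -5/4 (B = 5*(-¼) = -5/4 ≈ -1.2500)
J = -⅘ (J = 1/(-5/4) = -⅘ ≈ -0.80000)
n = 2
K(M) = √(-⅘ + M) (K(M) = √(M - ⅘) = √(-⅘ + M))
d(s) = √30/(5*s) (d(s) = (√(-20 + 25*2)/5)/s = (√(-20 + 50)/5)/s = (√30/5)/s = √30/(5*s))
d(17) + 377 = (⅕)*√30/17 + 377 = (⅕)*√30*(1/17) + 377 = √30/85 + 377 = 377 + √30/85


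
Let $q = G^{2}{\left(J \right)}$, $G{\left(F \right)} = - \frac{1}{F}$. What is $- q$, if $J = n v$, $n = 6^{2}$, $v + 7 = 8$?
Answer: $- \frac{1}{1296} \approx -0.0007716$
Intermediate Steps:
$v = 1$ ($v = -7 + 8 = 1$)
$n = 36$
$J = 36$ ($J = 36 \cdot 1 = 36$)
$q = \frac{1}{1296}$ ($q = \left(- \frac{1}{36}\right)^{2} = \frac{1}{1296} \approx 0.0007716$)
$- q = \left(-1\right) \frac{1}{1296} = - \frac{1}{1296}$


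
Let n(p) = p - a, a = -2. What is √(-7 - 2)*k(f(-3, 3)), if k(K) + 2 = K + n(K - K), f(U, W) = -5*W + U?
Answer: -54*I ≈ -54.0*I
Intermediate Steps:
n(p) = 2 + p (n(p) = p - 1*(-2) = p + 2 = 2 + p)
f(U, W) = U - 5*W
k(K) = K (k(K) = -2 + (K + (2 + (K - K))) = -2 + (K + (2 + 0)) = -2 + (K + 2) = -2 + (2 + K) = K)
√(-7 - 2)*k(f(-3, 3)) = √(-7 - 2)*(-3 - 5*3) = √(-9)*(-3 - 15) = (3*I)*(-18) = -54*I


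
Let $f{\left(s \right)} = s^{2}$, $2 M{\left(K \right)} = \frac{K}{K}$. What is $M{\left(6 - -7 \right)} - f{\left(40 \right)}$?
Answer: $- \frac{3199}{2} \approx -1599.5$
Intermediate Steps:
$M{\left(K \right)} = \frac{1}{2}$ ($M{\left(K \right)} = \frac{K \frac{1}{K}}{2} = \frac{1}{2} \cdot 1 = \frac{1}{2}$)
$M{\left(6 - -7 \right)} - f{\left(40 \right)} = \frac{1}{2} - 40^{2} = \frac{1}{2} - 1600 = - \frac{3199}{2}$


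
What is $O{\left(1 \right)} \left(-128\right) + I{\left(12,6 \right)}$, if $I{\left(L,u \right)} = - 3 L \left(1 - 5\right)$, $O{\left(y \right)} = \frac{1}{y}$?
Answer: $16$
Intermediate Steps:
$I{\left(L,u \right)} = 12 L$ ($I{\left(L,u \right)} = - 3 L \left(-4\right) = 12 L$)
$O{\left(1 \right)} \left(-128\right) + I{\left(12,6 \right)} = 1^{-1} \left(-128\right) + 12 \cdot 12 = 1 \left(-128\right) + 144 = -128 + 144 = 16$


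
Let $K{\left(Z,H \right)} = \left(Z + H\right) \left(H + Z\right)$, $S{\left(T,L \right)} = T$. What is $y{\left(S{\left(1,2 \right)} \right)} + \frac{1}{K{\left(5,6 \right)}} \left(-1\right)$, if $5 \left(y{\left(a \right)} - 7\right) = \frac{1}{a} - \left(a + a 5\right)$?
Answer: $\frac{725}{121} \approx 5.9917$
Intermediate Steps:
$K{\left(Z,H \right)} = \left(H + Z\right)^{2}$ ($K{\left(Z,H \right)} = \left(H + Z\right) \left(H + Z\right) = \left(H + Z\right)^{2}$)
$y{\left(a \right)} = 7 - \frac{6 a}{5} + \frac{1}{5 a}$ ($y{\left(a \right)} = 7 + \frac{\frac{1}{a} - \left(a + a 5\right)}{5} = 7 + \frac{\frac{1}{a} - \left(a + 5 a\right)}{5} = 7 + \frac{\frac{1}{a} - 6 a}{5} = 7 - \left(- \frac{1}{5 a} + \frac{6 a}{5}\right) = 7 - \frac{6 a}{5} + \frac{1}{5 a}$)
$y{\left(S{\left(1,2 \right)} \right)} + \frac{1}{K{\left(5,6 \right)}} \left(-1\right) = \frac{1 - 1 \left(-35 + 6 \cdot 1\right)}{5 \cdot 1} + \frac{1}{\left(6 + 5\right)^{2}} \left(-1\right) = \frac{1}{5} \cdot 1 \left(1 - 1 \left(-35 + 6\right)\right) + \frac{1}{11^{2}} \left(-1\right) = \frac{1}{5} \cdot 1 \left(1 - 1 \left(-29\right)\right) + \frac{1}{121} \left(-1\right) = \frac{1}{5} \cdot 1 \left(1 + 29\right) + \frac{1}{121} \left(-1\right) = \frac{1}{5} \cdot 1 \cdot 30 - \frac{1}{121} = 6 - \frac{1}{121} = \frac{725}{121}$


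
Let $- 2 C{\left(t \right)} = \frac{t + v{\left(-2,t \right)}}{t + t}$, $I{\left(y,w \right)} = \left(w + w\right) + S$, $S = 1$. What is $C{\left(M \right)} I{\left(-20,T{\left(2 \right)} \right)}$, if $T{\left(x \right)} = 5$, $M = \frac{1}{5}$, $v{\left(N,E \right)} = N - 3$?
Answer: $66$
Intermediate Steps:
$v{\left(N,E \right)} = -3 + N$ ($v{\left(N,E \right)} = N - 3 = -3 + N$)
$M = \frac{1}{5} \approx 0.2$
$I{\left(y,w \right)} = 1 + 2 w$ ($I{\left(y,w \right)} = \left(w + w\right) + 1 = 2 w + 1 = 1 + 2 w$)
$C{\left(t \right)} = - \frac{-5 + t}{4 t}$ ($C{\left(t \right)} = - \frac{\left(t - 5\right) \frac{1}{t + t}}{2} = - \frac{\left(t - 5\right) \frac{1}{2 t}}{2} = - \frac{\left(-5 + t\right) \frac{1}{2 t}}{2} = - \frac{\frac{1}{2} \frac{1}{t} \left(-5 + t\right)}{2} = - \frac{-5 + t}{4 t}$)
$C{\left(M \right)} I{\left(-20,T{\left(2 \right)} \right)} = \frac{\frac{1}{\frac{1}{5}} \left(5 - \frac{1}{5}\right)}{4} \left(1 + 2 \cdot 5\right) = \frac{1}{4} \cdot 5 \left(5 - \frac{1}{5}\right) \left(1 + 10\right) = \frac{1}{4} \cdot 5 \cdot \frac{24}{5} \cdot 11 = 6 \cdot 11 = 66$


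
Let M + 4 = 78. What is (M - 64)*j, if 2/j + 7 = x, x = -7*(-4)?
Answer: 20/21 ≈ 0.95238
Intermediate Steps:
M = 74 (M = -4 + 78 = 74)
x = 28
j = 2/21 (j = 2/(-7 + 28) = 2/21 ≈ 0.095238)
(M - 64)*j = (74 - 64)*(2/21) = 10*(2/21) = 20/21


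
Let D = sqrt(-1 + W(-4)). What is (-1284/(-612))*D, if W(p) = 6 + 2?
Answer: 107*sqrt(7)/51 ≈ 5.5509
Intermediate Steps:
W(p) = 8
D = sqrt(7) (D = sqrt(-1 + 8) = sqrt(7) ≈ 2.6458)
(-1284/(-612))*D = (-1284/(-612))*sqrt(7) = (-1284*(-1/612))*sqrt(7) = 107*sqrt(7)/51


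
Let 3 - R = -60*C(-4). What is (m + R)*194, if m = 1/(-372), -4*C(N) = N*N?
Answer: -8552005/186 ≈ -45979.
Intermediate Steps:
C(N) = -N²/4 (C(N) = -N*N/4 = -N²/4)
R = -237 (R = 3 - (-60)*(-¼*(-4)²) = 3 - (-60)*(-¼*16) = 3 - (-60)*(-4) = 3 - 1*240 = 3 - 240 = -237)
m = -1/372 ≈ -0.0026882
(m + R)*194 = (-1/372 - 237)*194 = -88165/372*194 = -8552005/186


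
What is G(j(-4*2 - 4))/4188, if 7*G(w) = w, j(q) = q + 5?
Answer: -1/4188 ≈ -0.00023878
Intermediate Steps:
j(q) = 5 + q
G(w) = w/7
G(j(-4*2 - 4))/4188 = ((5 + (-4*2 - 4))/7)/4188 = ((5 + (-8 - 4))/7)*(1/4188) = ((5 - 12)/7)*(1/4188) = ((1/7)*(-7))*(1/4188) = -1*1/4188 = -1/4188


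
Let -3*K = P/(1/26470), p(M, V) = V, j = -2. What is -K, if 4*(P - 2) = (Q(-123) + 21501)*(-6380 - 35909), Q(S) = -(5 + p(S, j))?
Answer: -6016160588395/3 ≈ -2.0054e+12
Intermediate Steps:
Q(S) = -3 (Q(S) = -(5 - 2) = -1*3 = -3)
P = -454564457/2 (P = 2 + ((-3 + 21501)*(-6380 - 35909))/4 = 2 + (21498*(-42289))/4 = 2 + (¼)*(-909128922) = 2 - 454564461/2 = -454564457/2 ≈ -2.2728e+8)
K = 6016160588395/3 (K = -(-454564457)/(6*(1/26470)) = -(-454564457)/(6*1/26470) = -(-454564457)*26470/6 = -⅓*(-6016160588395) = 6016160588395/3 ≈ 2.0054e+12)
-K = -1*6016160588395/3 = -6016160588395/3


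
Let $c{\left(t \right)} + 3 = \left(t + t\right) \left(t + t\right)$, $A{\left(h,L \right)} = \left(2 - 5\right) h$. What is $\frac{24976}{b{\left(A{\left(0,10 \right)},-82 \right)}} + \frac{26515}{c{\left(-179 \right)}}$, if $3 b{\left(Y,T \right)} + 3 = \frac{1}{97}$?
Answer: $- \frac{465734254613}{18583345} \approx -25062.0$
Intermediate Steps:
$A{\left(h,L \right)} = - 3 h$
$c{\left(t \right)} = -3 + 4 t^{2}$ ($c{\left(t \right)} = -3 + \left(t + t\right) \left(t + t\right) = -3 + 2 t 2 t = -3 + 4 t^{2}$)
$b{\left(Y,T \right)} = - \frac{290}{291}$ ($b{\left(Y,T \right)} = -1 + \frac{1}{3 \cdot 97} = -1 + \frac{1}{3} \cdot \frac{1}{97} = -1 + \frac{1}{291} = - \frac{290}{291}$)
$\frac{24976}{b{\left(A{\left(0,10 \right)},-82 \right)}} + \frac{26515}{c{\left(-179 \right)}} = \frac{24976}{- \frac{290}{291}} + \frac{26515}{-3 + 4 \left(-179\right)^{2}} = 24976 \left(- \frac{291}{290}\right) + \frac{26515}{-3 + 4 \cdot 32041} = - \frac{3634008}{145} + \frac{26515}{-3 + 128164} = - \frac{3634008}{145} + \frac{26515}{128161} = - \frac{465734254613}{18583345}$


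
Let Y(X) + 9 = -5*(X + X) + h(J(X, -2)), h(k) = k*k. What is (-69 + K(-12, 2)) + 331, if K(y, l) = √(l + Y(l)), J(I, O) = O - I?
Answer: 262 + I*√11 ≈ 262.0 + 3.3166*I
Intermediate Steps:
h(k) = k²
Y(X) = -9 + (-2 - X)² - 10*X (Y(X) = -9 + (-5*(X + X) + (-2 - X)²) = -9 + (-10*X + (-2 - X)²) = -9 + ((-2 - X)² - 10*X) = -9 + (-2 - X)² - 10*X)
K(y, l) = √(-5 + l² - 5*l) (K(y, l) = √(l + (-5 + l² - 6*l)) = √(-5 + l² - 5*l))
(-69 + K(-12, 2)) + 331 = (-69 + √(-5 + 2² - 5*2)) + 331 = (-69 + √(-5 + 4 - 10)) + 331 = (-69 + √(-11)) + 331 = (-69 + I*√11) + 331 = 262 + I*√11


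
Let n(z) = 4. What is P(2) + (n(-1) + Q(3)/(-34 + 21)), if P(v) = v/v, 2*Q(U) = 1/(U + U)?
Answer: 779/156 ≈ 4.9936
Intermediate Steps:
Q(U) = 1/(4*U) (Q(U) = 1/(2*(U + U)) = 1/(2*((2*U))) = (1/(2*U))/2 = 1/(4*U))
P(v) = 1
P(2) + (n(-1) + Q(3)/(-34 + 21)) = 1 + (4 + ((¼)/3)/(-34 + 21)) = 1 + (4 + ((¼)*(⅓))/(-13)) = 1 + (4 + (1/12)*(-1/13)) = 1 + (4 - 1/156) = 1 + 623/156 = 779/156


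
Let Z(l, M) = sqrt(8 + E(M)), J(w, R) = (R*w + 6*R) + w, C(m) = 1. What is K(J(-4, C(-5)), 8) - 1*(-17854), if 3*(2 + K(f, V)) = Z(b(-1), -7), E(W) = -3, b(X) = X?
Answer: 17852 + sqrt(5)/3 ≈ 17853.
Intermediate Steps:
J(w, R) = w + 6*R + R*w (J(w, R) = (6*R + R*w) + w = w + 6*R + R*w)
Z(l, M) = sqrt(5) (Z(l, M) = sqrt(8 - 3) = sqrt(5))
K(f, V) = -2 + sqrt(5)/3
K(J(-4, C(-5)), 8) - 1*(-17854) = (-2 + sqrt(5)/3) - 1*(-17854) = (-2 + sqrt(5)/3) + 17854 = 17852 + sqrt(5)/3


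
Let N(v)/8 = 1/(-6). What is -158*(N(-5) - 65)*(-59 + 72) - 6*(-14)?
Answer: 408998/3 ≈ 1.3633e+5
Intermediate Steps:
N(v) = -4/3 (N(v) = 8/(-6) = 8*(-⅙) = -4/3)
-158*(N(-5) - 65)*(-59 + 72) - 6*(-14) = -158*(-4/3 - 65)*(-59 + 72) - 6*(-14) = -(-31442)*13/3 + 84 = -158*(-2587/3) + 84 = 408746/3 + 84 = 408998/3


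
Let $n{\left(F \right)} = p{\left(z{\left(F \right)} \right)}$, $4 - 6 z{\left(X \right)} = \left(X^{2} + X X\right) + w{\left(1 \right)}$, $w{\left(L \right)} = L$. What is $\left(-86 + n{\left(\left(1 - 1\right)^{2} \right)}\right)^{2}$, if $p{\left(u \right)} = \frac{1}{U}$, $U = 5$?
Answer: $\frac{184041}{25} \approx 7361.6$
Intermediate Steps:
$z{\left(X \right)} = \frac{1}{2} - \frac{X^{2}}{3}$ ($z{\left(X \right)} = \frac{2}{3} - \frac{\left(X^{2} + X X\right) + 1}{6} = \frac{2}{3} - \frac{\left(X^{2} + X^{2}\right) + 1}{6} = \frac{2}{3} - \frac{2 X^{2} + 1}{6} = \frac{2}{3} - \frac{1 + 2 X^{2}}{6} = \frac{2}{3} - \left(\frac{1}{6} + \frac{X^{2}}{3}\right) = \frac{1}{2} - \frac{X^{2}}{3}$)
$p{\left(u \right)} = \frac{1}{5}$
$n{\left(F \right)} = \frac{1}{5}$
$\left(-86 + n{\left(\left(1 - 1\right)^{2} \right)}\right)^{2} = \left(-86 + \frac{1}{5}\right)^{2} = \left(- \frac{429}{5}\right)^{2} = \frac{184041}{25}$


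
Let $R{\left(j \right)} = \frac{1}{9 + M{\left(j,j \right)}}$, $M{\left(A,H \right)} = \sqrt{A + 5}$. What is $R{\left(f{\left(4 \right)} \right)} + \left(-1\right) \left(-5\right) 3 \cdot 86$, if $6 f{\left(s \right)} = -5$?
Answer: $\frac{594744}{461} - \frac{5 \sqrt{6}}{461} \approx 1290.1$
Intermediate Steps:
$M{\left(A,H \right)} = \sqrt{5 + A}$
$f{\left(s \right)} = - \frac{5}{6}$ ($f{\left(s \right)} = \frac{1}{6} \left(-5\right) = - \frac{5}{6}$)
$R{\left(j \right)} = \frac{1}{9 + \sqrt{5 + j}}$
$R{\left(f{\left(4 \right)} \right)} + \left(-1\right) \left(-5\right) 3 \cdot 86 = \frac{1}{9 + \sqrt{5 - \frac{5}{6}}} + \left(-1\right) \left(-5\right) 3 \cdot 86 = \frac{1}{9 + \sqrt{\frac{25}{6}}} + 5 \cdot 3 \cdot 86 = \frac{1}{9 + \frac{5 \sqrt{6}}{6}} + 15 \cdot 86 = \frac{1}{9 + \frac{5 \sqrt{6}}{6}} + 1290 = 1290 + \frac{1}{9 + \frac{5 \sqrt{6}}{6}}$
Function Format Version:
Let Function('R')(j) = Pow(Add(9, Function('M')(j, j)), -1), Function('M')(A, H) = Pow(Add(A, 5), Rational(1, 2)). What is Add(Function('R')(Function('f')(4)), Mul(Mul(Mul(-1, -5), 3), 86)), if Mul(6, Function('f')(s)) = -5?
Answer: Add(Rational(594744, 461), Mul(Rational(-5, 461), Pow(6, Rational(1, 2)))) ≈ 1290.1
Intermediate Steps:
Function('M')(A, H) = Pow(Add(5, A), Rational(1, 2))
Function('f')(s) = Rational(-5, 6) (Function('f')(s) = Mul(Rational(1, 6), -5) = Rational(-5, 6))
Function('R')(j) = Pow(Add(9, Pow(Add(5, j), Rational(1, 2))), -1)
Add(Function('R')(Function('f')(4)), Mul(Mul(Mul(-1, -5), 3), 86)) = Add(Pow(Add(9, Pow(Add(5, Rational(-5, 6)), Rational(1, 2))), -1), Mul(Mul(Mul(-1, -5), 3), 86)) = Add(Pow(Add(9, Pow(Rational(25, 6), Rational(1, 2))), -1), Mul(Mul(5, 3), 86)) = Add(Pow(Add(9, Mul(Rational(5, 6), Pow(6, Rational(1, 2)))), -1), Mul(15, 86)) = Add(Pow(Add(9, Mul(Rational(5, 6), Pow(6, Rational(1, 2)))), -1), 1290) = Add(1290, Pow(Add(9, Mul(Rational(5, 6), Pow(6, Rational(1, 2)))), -1))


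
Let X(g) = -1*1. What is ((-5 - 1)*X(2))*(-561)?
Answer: -3366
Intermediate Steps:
X(g) = -1
((-5 - 1)*X(2))*(-561) = ((-5 - 1)*(-1))*(-561) = -6*(-1)*(-561) = 6*(-561) = -3366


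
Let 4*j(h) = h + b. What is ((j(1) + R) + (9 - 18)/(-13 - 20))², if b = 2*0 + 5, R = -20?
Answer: 160801/484 ≈ 332.23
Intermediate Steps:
b = 5 (b = 0 + 5 = 5)
j(h) = 5/4 + h/4 (j(h) = (h + 5)/4 = (5 + h)/4 = 5/4 + h/4)
((j(1) + R) + (9 - 18)/(-13 - 20))² = (((5/4 + (¼)*1) - 20) + (9 - 18)/(-13 - 20))² = (((5/4 + ¼) - 20) - 9/(-33))² = ((3/2 - 20) - 9*(-1/33))² = (-37/2 + 3/11)² = (-401/22)² = 160801/484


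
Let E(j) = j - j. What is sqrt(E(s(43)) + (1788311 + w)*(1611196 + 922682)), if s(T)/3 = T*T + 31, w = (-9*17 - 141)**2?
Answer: 3*sqrt(527820019874) ≈ 2.1795e+6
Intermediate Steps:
w = 86436 (w = (-153 - 141)**2 = (-294)**2 = 86436)
s(T) = 93 + 3*T**2 (s(T) = 3*(T*T + 31) = 3*(T**2 + 31) = 3*(31 + T**2) = 93 + 3*T**2)
E(j) = 0
sqrt(E(s(43)) + (1788311 + w)*(1611196 + 922682)) = sqrt(0 + (1788311 + 86436)*(1611196 + 922682)) = sqrt(0 + 1874747*2533878) = sqrt(0 + 4750380178866) = sqrt(4750380178866) = 3*sqrt(527820019874)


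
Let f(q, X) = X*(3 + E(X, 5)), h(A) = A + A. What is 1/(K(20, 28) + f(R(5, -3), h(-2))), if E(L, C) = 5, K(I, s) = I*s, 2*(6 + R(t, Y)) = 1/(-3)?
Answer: 1/528 ≈ 0.0018939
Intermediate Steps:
R(t, Y) = -37/6 (R(t, Y) = -6 + (½)/(-3) = -6 + (½)*(-⅓) = -6 - ⅙ = -37/6)
h(A) = 2*A
f(q, X) = 8*X (f(q, X) = X*(3 + 5) = X*8 = 8*X)
1/(K(20, 28) + f(R(5, -3), h(-2))) = 1/(20*28 + 8*(2*(-2))) = 1/(560 + 8*(-4)) = 1/(560 - 32) = 1/528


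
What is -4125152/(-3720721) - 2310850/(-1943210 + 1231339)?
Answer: 11534604202242/2648673378991 ≈ 4.3549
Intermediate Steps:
-4125152/(-3720721) - 2310850/(-1943210 + 1231339) = -4125152*(-1/3720721) - 2310850/(-711871) = 4125152/3720721 - 2310850*(-1/711871) = 4125152/3720721 + 2310850/711871 = 11534604202242/2648673378991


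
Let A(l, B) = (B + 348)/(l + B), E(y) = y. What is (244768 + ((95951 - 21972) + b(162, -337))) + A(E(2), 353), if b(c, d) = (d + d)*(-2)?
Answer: 113634426/355 ≈ 3.2010e+5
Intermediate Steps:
b(c, d) = -4*d (b(c, d) = (2*d)*(-2) = -4*d)
A(l, B) = (348 + B)/(B + l)
(244768 + ((95951 - 21972) + b(162, -337))) + A(E(2), 353) = (244768 + ((95951 - 21972) - 4*(-337))) + (348 + 353)/(353 + 2) = (244768 + (73979 + 1348)) + 701/355 = (244768 + 75327) + (1/355)*701 = 320095 + 701/355 = 113634426/355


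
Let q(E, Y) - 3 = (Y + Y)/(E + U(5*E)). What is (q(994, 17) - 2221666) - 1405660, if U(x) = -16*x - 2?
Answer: -142423210289/39264 ≈ -3.6273e+6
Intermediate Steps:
U(x) = -2 - 16*x
q(E, Y) = 3 + 2*Y/(-2 - 79*E) (q(E, Y) = 3 + (Y + Y)/(E + (-2 - 80*E)) = 3 + (2*Y)/(E + (-2 - 80*E)) = 3 + (2*Y)/(-2 - 79*E) = 3 + 2*Y/(-2 - 79*E))
(q(994, 17) - 2221666) - 1405660 = ((6 - 2*17 + 237*994)/(2 + 79*994) - 2221666) - 1405660 = ((6 - 34 + 235578)/(2 + 78526) - 2221666) - 1405660 = (235550/78528 - 2221666) - 1405660 = ((1/78528)*235550 - 2221666) - 1405660 = (117775/39264 - 2221666) - 1405660 = -87231376049/39264 - 1405660 = -142423210289/39264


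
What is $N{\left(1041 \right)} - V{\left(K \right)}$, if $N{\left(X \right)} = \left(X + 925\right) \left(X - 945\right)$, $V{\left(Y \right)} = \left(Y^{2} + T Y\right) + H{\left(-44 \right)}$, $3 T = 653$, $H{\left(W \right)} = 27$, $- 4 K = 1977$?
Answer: $\frac{832123}{16} \approx 52008.0$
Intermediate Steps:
$K = - \frac{1977}{4}$ ($K = \left(- \frac{1}{4}\right) 1977 = - \frac{1977}{4} \approx -494.25$)
$T = \frac{653}{3}$ ($T = \frac{1}{3} \cdot 653 = \frac{653}{3} \approx 217.67$)
$V{\left(Y \right)} = 27 + Y^{2} + \frac{653 Y}{3}$ ($V{\left(Y \right)} = \left(Y^{2} + \frac{653 Y}{3}\right) + 27 = 27 + Y^{2} + \frac{653 Y}{3}$)
$N{\left(X \right)} = \left(-945 + X\right) \left(925 + X\right)$ ($N{\left(X \right)} = \left(925 + X\right) \left(-945 + X\right) = \left(-945 + X\right) \left(925 + X\right)$)
$N{\left(1041 \right)} - V{\left(K \right)} = \left(-874125 + 1041^{2} - 20820\right) - \left(27 + \left(- \frac{1977}{4}\right)^{2} + \frac{653}{3} \left(- \frac{1977}{4}\right)\right) = \left(-874125 + 1083681 - 20820\right) - \left(27 + \frac{3908529}{16} - \frac{430327}{4}\right) = 188736 - \frac{2187653}{16} = \frac{832123}{16}$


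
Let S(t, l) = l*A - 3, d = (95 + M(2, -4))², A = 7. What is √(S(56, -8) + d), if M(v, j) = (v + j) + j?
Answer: √7862 ≈ 88.668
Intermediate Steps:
M(v, j) = v + 2*j (M(v, j) = (j + v) + j = v + 2*j)
d = 7921 (d = (95 + (2 + 2*(-4)))² = (95 + (2 - 8))² = (95 - 6)² = 89² = 7921)
S(t, l) = -3 + 7*l (S(t, l) = l*7 - 3 = 7*l - 3 = -3 + 7*l)
√(S(56, -8) + d) = √((-3 + 7*(-8)) + 7921) = √((-3 - 56) + 7921) = √(-59 + 7921) = √7862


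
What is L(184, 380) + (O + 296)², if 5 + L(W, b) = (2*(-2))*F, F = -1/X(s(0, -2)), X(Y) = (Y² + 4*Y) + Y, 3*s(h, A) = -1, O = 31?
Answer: 748450/7 ≈ 1.0692e+5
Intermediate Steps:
s(h, A) = -⅓ (s(h, A) = (⅓)*(-1) = -⅓)
X(Y) = Y² + 5*Y
F = 9/14 (F = -1/((-(5 - ⅓)/3)) = -1/((-⅓*14/3)) = -1/(-14/9) = -1*(-9/14) = 9/14 ≈ 0.64286)
L(W, b) = -53/7 (L(W, b) = -5 + (2*(-2))*(9/14) = -5 - 4*9/14 = -5 - 18/7 = -53/7)
L(184, 380) + (O + 296)² = -53/7 + (31 + 296)² = -53/7 + 327² = -53/7 + 106929 = 748450/7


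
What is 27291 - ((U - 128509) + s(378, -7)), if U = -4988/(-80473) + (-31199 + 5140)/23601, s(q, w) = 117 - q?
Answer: 296399783751772/1899243273 ≈ 1.5606e+5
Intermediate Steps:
U = -1979324119/1899243273 (U = -4988*(-1/80473) - 26059*1/23601 = 4988/80473 - 26059/23601 = -1979324119/1899243273 ≈ -1.0422)
27291 - ((U - 128509) + s(378, -7)) = 27291 - ((-1979324119/1899243273 - 128509) + (117 - 1*378)) = 27291 - (-244071833094076/1899243273 + (117 - 378)) = 27291 - (-244071833094076/1899243273 - 261) = 27291 - 1*(-244567535588329/1899243273) = 27291 + 244567535588329/1899243273 = 296399783751772/1899243273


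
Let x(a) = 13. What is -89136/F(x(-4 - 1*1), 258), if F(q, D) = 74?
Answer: -44568/37 ≈ -1204.5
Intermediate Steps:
-89136/F(x(-4 - 1*1), 258) = -89136/74 = -89136*1/74 = -44568/37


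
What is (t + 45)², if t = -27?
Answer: 324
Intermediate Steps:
(t + 45)² = (-27 + 45)² = 18² = 324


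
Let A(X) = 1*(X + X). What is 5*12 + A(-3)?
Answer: 54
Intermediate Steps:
A(X) = 2*X (A(X) = 1*(2*X) = 2*X)
5*12 + A(-3) = 5*12 + 2*(-3) = 60 - 6 = 54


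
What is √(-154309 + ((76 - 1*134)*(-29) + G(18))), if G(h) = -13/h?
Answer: I*√5494598/6 ≈ 390.68*I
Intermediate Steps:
√(-154309 + ((76 - 1*134)*(-29) + G(18))) = √(-154309 + ((76 - 1*134)*(-29) - 13/18)) = √(-154309 + ((76 - 134)*(-29) - 13*1/18)) = √(-154309 + (-58*(-29) - 13/18)) = √(-154309 + (1682 - 13/18)) = √(-154309 + 30263/18) = √(-2747299/18) = I*√5494598/6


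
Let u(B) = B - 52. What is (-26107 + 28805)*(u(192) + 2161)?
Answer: 6208098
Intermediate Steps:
u(B) = -52 + B
(-26107 + 28805)*(u(192) + 2161) = (-26107 + 28805)*((-52 + 192) + 2161) = 2698*(140 + 2161) = 2698*2301 = 6208098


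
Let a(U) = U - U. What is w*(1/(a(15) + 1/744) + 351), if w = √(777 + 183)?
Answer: 8760*√15 ≈ 33927.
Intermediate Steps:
a(U) = 0
w = 8*√15 (w = √960 = 8*√15 ≈ 30.984)
w*(1/(a(15) + 1/744) + 351) = (8*√15)*(1/(0 + 1/744) + 351) = (8*√15)*(1/(1/744) + 351) = (8*√15)*(744 + 351) = (8*√15)*1095 = 8760*√15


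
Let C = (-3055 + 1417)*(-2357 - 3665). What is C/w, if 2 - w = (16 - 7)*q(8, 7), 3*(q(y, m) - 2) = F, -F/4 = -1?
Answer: -352287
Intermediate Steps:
F = 4 (F = -4*(-1) = 4)
q(y, m) = 10/3 (q(y, m) = 2 + (1/3)*4 = 2 + 4/3 = 10/3)
C = 9864036 (C = -1638*(-6022) = 9864036)
w = -28 (w = 2 - (16 - 7)*10/3 = 2 - 9*10/3 = 2 - 1*30 = 2 - 30 = -28)
C/w = 9864036/(-28) = 9864036*(-1/28) = -352287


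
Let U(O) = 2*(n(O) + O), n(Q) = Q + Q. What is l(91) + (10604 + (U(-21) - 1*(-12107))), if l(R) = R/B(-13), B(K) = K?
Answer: 22578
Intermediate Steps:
n(Q) = 2*Q
U(O) = 6*O (U(O) = 2*(2*O + O) = 2*(3*O) = 6*O)
l(R) = -R/13 (l(R) = R/(-13) = R*(-1/13) = -R/13)
l(91) + (10604 + (U(-21) - 1*(-12107))) = -1/13*91 + (10604 + (6*(-21) - 1*(-12107))) = -7 + (10604 + (-126 + 12107)) = -7 + (10604 + 11981) = -7 + 22585 = 22578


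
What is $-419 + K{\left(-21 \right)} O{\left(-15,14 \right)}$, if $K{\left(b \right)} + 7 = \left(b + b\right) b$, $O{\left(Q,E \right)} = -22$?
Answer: $-19669$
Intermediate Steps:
$K{\left(b \right)} = -7 + 2 b^{2}$ ($K{\left(b \right)} = -7 + \left(b + b\right) b = -7 + 2 b b = -7 + 2 b^{2}$)
$-419 + K{\left(-21 \right)} O{\left(-15,14 \right)} = -419 + \left(-7 + 2 \left(-21\right)^{2}\right) \left(-22\right) = -419 + \left(-7 + 2 \cdot 441\right) \left(-22\right) = -419 + \left(-7 + 882\right) \left(-22\right) = -419 + 875 \left(-22\right) = -419 - 19250 = -19669$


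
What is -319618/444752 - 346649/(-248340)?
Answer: 492098039/726642840 ≈ 0.67722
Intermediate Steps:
-319618/444752 - 346649/(-248340) = -319618*1/444752 - 346649*(-1/248340) = -8411/11704 + 346649/248340 = 492098039/726642840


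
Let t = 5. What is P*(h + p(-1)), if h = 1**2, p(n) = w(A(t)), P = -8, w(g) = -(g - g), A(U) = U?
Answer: -8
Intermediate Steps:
w(g) = 0 (w(g) = -1*0 = 0)
p(n) = 0
h = 1
P*(h + p(-1)) = -8*(1 + 0) = -8*1 = -8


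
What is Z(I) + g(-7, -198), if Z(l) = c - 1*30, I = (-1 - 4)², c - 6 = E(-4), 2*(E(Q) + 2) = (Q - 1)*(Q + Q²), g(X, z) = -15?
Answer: -71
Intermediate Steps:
E(Q) = -2 + (-1 + Q)*(Q + Q²)/2 (E(Q) = -2 + ((Q - 1)*(Q + Q²))/2 = -2 + ((-1 + Q)*(Q + Q²))/2 = -2 + (-1 + Q)*(Q + Q²)/2)
c = -26 (c = 6 + (-2 + (½)*(-4)³ - ½*(-4)) = 6 + (-2 + (½)*(-64) + 2) = 6 + (-2 - 32 + 2) = 6 - 32 = -26)
I = 25 (I = (-5)² = 25)
Z(l) = -56 (Z(l) = -26 - 1*30 = -26 - 30 = -56)
Z(I) + g(-7, -198) = -56 - 15 = -71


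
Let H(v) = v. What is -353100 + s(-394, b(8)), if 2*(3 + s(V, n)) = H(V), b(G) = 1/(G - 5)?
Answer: -353300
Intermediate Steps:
b(G) = 1/(-5 + G)
s(V, n) = -3 + V/2
-353100 + s(-394, b(8)) = -353100 + (-3 + (½)*(-394)) = -353100 + (-3 - 197) = -353100 - 200 = -353300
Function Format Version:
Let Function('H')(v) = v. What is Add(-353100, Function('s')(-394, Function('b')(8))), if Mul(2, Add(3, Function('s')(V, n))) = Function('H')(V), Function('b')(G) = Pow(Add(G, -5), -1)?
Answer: -353300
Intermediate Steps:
Function('b')(G) = Pow(Add(-5, G), -1)
Function('s')(V, n) = Add(-3, Mul(Rational(1, 2), V))
Add(-353100, Function('s')(-394, Function('b')(8))) = Add(-353100, Add(-3, Mul(Rational(1, 2), -394))) = Add(-353100, Add(-3, -197)) = Add(-353100, -200) = -353300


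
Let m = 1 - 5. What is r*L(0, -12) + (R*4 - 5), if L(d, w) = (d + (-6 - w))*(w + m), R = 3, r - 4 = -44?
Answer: 3847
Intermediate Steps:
r = -40 (r = 4 - 44 = -40)
m = -4
L(d, w) = (-4 + w)*(-6 + d - w) (L(d, w) = (d + (-6 - w))*(w - 4) = (-6 + d - w)*(-4 + w) = (-4 + w)*(-6 + d - w))
r*L(0, -12) + (R*4 - 5) = -40*(24 - 1*(-12)² - 4*0 - 2*(-12) + 0*(-12)) + (3*4 - 5) = -40*(24 - 1*144 + 0 + 24 + 0) + (12 - 5) = -40*(24 - 144 + 0 + 24 + 0) + 7 = -40*(-96) + 7 = 3840 + 7 = 3847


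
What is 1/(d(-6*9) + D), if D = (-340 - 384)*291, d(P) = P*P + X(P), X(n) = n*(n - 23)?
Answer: -1/203610 ≈ -4.9114e-6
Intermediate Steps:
X(n) = n*(-23 + n)
d(P) = P**2 + P*(-23 + P) (d(P) = P*P + P*(-23 + P) = P**2 + P*(-23 + P))
D = -210684 (D = -724*291 = -210684)
1/(d(-6*9) + D) = 1/((-6*9)*(-23 + 2*(-6*9)) - 210684) = 1/(-54*(-23 + 2*(-54)) - 210684) = 1/(-54*(-23 - 108) - 210684) = 1/(-54*(-131) - 210684) = 1/(7074 - 210684) = 1/(-203610) = -1/203610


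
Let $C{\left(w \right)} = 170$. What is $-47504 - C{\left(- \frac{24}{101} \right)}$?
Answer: $-47674$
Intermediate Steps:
$-47504 - C{\left(- \frac{24}{101} \right)} = -47504 - 170 = -47674$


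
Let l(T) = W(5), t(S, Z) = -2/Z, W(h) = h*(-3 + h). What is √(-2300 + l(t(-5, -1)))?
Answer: I*√2290 ≈ 47.854*I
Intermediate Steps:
l(T) = 10 (l(T) = 5*(-3 + 5) = 5*2 = 10)
√(-2300 + l(t(-5, -1))) = √(-2300 + 10) = √(-2290) = I*√2290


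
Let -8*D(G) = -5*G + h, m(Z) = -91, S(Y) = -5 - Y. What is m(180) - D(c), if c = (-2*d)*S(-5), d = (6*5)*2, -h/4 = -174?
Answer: -4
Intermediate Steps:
h = 696 (h = -4*(-174) = 696)
d = 60 (d = 30*2 = 60)
c = 0 (c = (-2*60)*(-5 - 1*(-5)) = -120*(-5 + 5) = -120*0 = 0)
D(G) = -87 + 5*G/8 (D(G) = -(-5*G + 696)/8 = -(696 - 5*G)/8 = -87 + 5*G/8)
m(180) - D(c) = -91 - (-87 + (5/8)*0) = -91 - (-87 + 0) = -91 - 1*(-87) = -91 + 87 = -4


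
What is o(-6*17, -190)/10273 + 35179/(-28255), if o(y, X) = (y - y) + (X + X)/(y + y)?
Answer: -18428402992/14803444365 ≈ -1.2449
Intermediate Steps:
o(y, X) = X/y (o(y, X) = 0 + (2*X)/((2*y)) = 0 + (2*X)*(1/(2*y)) = 0 + X/y = X/y)
o(-6*17, -190)/10273 + 35179/(-28255) = -190/((-6*17))/10273 + 35179/(-28255) = -190/(-102)*(1/10273) + 35179*(-1/28255) = -190*(-1/102)*(1/10273) - 35179/28255 = (95/51)*(1/10273) - 35179/28255 = 95/523923 - 35179/28255 = -18428402992/14803444365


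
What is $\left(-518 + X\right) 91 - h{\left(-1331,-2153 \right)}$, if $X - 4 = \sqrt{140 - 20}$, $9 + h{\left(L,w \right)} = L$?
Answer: $-45434 + 182 \sqrt{30} \approx -44437.0$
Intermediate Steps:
$h{\left(L,w \right)} = -9 + L$
$X = 4 + 2 \sqrt{30}$ ($X = 4 + \sqrt{140 - 20} = 4 + \sqrt{120} = 4 + 2 \sqrt{30} \approx 14.954$)
$\left(-518 + X\right) 91 - h{\left(-1331,-2153 \right)} = \left(-518 + \left(4 + 2 \sqrt{30}\right)\right) 91 - \left(-9 - 1331\right) = \left(-514 + 2 \sqrt{30}\right) 91 - -1340 = \left(-46774 + 182 \sqrt{30}\right) + 1340 = -45434 + 182 \sqrt{30}$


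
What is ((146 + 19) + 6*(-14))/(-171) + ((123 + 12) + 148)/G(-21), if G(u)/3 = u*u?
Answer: -6530/25137 ≈ -0.25978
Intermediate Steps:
G(u) = 3*u² (G(u) = 3*(u*u) = 3*u²)
((146 + 19) + 6*(-14))/(-171) + ((123 + 12) + 148)/G(-21) = ((146 + 19) + 6*(-14))/(-171) + ((123 + 12) + 148)/((3*(-21)²)) = (165 - 84)*(-1/171) + (135 + 148)/((3*441)) = 81*(-1/171) + 283/1323 = -9/19 + 283*(1/1323) = -9/19 + 283/1323 = -6530/25137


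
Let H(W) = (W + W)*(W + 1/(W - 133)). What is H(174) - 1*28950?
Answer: 1296030/41 ≈ 31611.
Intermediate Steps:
H(W) = 2*W*(W + 1/(-133 + W)) (H(W) = (2*W)*(W + 1/(-133 + W)) = 2*W*(W + 1/(-133 + W)))
H(174) - 1*28950 = 2*174*(1 + 174² - 133*174)/(-133 + 174) - 1*28950 = 2*174*(1 + 30276 - 23142)/41 - 28950 = 2*174*(1/41)*7135 - 28950 = 2482980/41 - 28950 = 1296030/41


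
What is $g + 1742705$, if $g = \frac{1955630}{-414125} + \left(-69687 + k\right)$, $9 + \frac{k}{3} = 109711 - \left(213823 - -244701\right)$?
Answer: $\frac{51893778274}{82825} \approx 6.2655 \cdot 10^{5}$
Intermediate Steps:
$k = -1046466$ ($k = -27 + 3 \left(109711 - \left(213823 - -244701\right)\right) = -27 + 3 \left(109711 - \left(213823 + 244701\right)\right) = -27 + 3 \left(109711 - 458524\right) = -27 + 3 \left(-348813\right) = -27 - 1046439 = -1046466$)
$g = - \frac{92445763351}{82825}$ ($g = \frac{1955630}{-414125} - 1116153 = 1955630 \left(- \frac{1}{414125}\right) - 1116153 = - \frac{391126}{82825} - 1116153 = - \frac{92445763351}{82825} \approx -1.1162 \cdot 10^{6}$)
$g + 1742705 = - \frac{92445763351}{82825} + 1742705 = \frac{51893778274}{82825}$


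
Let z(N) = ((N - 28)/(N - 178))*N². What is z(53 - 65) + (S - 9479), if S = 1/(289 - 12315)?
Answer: -2158967669/228494 ≈ -9448.7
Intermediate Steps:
z(N) = N²*(-28 + N)/(-178 + N) (z(N) = ((-28 + N)/(-178 + N))*N² = N²*(-28 + N)/(-178 + N))
S = -1/12026 (S = 1/(-12026) = -1/12026 ≈ -8.3153e-5)
z(53 - 65) + (S - 9479) = (53 - 65)²*(-28 + (53 - 65))/(-178 + (53 - 65)) + (-1/12026 - 9479) = (-12)²*(-28 - 12)/(-178 - 12) - 113994455/12026 = 144*(-40)/(-190) - 113994455/12026 = 144*(-1/190)*(-40) - 113994455/12026 = 576/19 - 113994455/12026 = -2158967669/228494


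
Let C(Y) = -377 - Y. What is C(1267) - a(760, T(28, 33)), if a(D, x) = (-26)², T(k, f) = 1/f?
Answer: -2320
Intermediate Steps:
a(D, x) = 676
C(1267) - a(760, T(28, 33)) = (-377 - 1*1267) - 1*676 = (-377 - 1267) - 676 = -1644 - 676 = -2320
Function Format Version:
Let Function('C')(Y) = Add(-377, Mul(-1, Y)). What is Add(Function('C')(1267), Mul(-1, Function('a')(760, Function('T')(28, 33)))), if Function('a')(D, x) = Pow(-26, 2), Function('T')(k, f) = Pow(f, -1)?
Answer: -2320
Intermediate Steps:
Function('a')(D, x) = 676
Add(Function('C')(1267), Mul(-1, Function('a')(760, Function('T')(28, 33)))) = Add(Add(-377, Mul(-1, 1267)), Mul(-1, 676)) = Add(Add(-377, -1267), -676) = Add(-1644, -676) = -2320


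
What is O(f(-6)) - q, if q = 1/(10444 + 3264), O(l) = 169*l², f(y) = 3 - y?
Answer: 187648811/13708 ≈ 13689.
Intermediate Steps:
q = 1/13708 ≈ 7.2950e-5
O(f(-6)) - q = 169*(3 - 1*(-6))² - 1*1/13708 = 169*(3 + 6)² - 1/13708 = 169*9² - 1/13708 = 169*81 - 1/13708 = 13689 - 1/13708 = 187648811/13708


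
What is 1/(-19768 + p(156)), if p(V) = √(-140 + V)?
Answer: -1/19764 ≈ -5.0597e-5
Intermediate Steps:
1/(-19768 + p(156)) = 1/(-19768 + √(-140 + 156)) = 1/(-19768 + √16) = 1/(-19768 + 4) = 1/(-19764) = -1/19764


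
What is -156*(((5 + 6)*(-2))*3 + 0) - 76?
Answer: 10220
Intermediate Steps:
-156*(((5 + 6)*(-2))*3 + 0) - 76 = -156*((11*(-2))*3 + 0) - 76 = -156*(-22*3 + 0) - 76 = -156*(-66 + 0) - 76 = -156*(-66) - 76 = 10296 - 76 = 10220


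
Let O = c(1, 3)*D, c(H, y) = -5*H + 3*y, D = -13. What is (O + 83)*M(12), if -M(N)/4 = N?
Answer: -1488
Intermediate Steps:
M(N) = -4*N
O = -52 (O = (-5*1 + 3*3)*(-13) = (-5 + 9)*(-13) = 4*(-13) = -52)
(O + 83)*M(12) = (-52 + 83)*(-4*12) = 31*(-48) = -1488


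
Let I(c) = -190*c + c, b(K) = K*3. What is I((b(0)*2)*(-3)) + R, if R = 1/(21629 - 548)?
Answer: 1/21081 ≈ 4.7436e-5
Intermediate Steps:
b(K) = 3*K
R = 1/21081 ≈ 4.7436e-5
I(c) = -189*c
I((b(0)*2)*(-3)) + R = -189*(3*0)*2*(-3) + 1/21081 = -189*0*2*(-3) + 1/21081 = -0*(-3) + 1/21081 = -189*0 + 1/21081 = 0 + 1/21081 = 1/21081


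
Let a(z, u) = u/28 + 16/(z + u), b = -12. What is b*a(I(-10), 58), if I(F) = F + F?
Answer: -3978/133 ≈ -29.910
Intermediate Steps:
I(F) = 2*F
a(z, u) = 16/(u + z) + u/28 (a(z, u) = u*(1/28) + 16/(u + z) = u/28 + 16/(u + z) = 16/(u + z) + u/28)
b*a(I(-10), 58) = -3*(448 + 58² + 58*(2*(-10)))/(7*(58 + 2*(-10))) = -3*(448 + 3364 + 58*(-20))/(7*(58 - 20)) = -3*(448 + 3364 - 1160)/(7*38) = -3*2652/(7*38) = -12*663/266 = -3978/133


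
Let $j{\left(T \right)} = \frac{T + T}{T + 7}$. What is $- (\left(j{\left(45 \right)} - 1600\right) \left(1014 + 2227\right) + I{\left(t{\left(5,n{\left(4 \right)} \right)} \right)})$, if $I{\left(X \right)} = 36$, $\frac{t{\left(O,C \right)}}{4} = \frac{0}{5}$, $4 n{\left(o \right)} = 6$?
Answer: $\frac{134678819}{26} \approx 5.18 \cdot 10^{6}$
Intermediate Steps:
$n{\left(o \right)} = \frac{3}{2}$ ($n{\left(o \right)} = \frac{1}{4} \cdot 6 = \frac{3}{2}$)
$t{\left(O,C \right)} = 0$ ($t{\left(O,C \right)} = 4 \cdot \frac{0}{5} = 4 \cdot 0 \cdot \frac{1}{5} = 4 \cdot 0 = 0$)
$j{\left(T \right)} = \frac{2 T}{7 + T}$
$- (\left(j{\left(45 \right)} - 1600\right) \left(1014 + 2227\right) + I{\left(t{\left(5,n{\left(4 \right)} \right)} \right)}) = - (\left(2 \cdot 45 \frac{1}{7 + 45} - 1600\right) \left(1014 + 2227\right) + 36) = - (\left(2 \cdot 45 \cdot \frac{1}{52} - 1600\right) 3241 + 36) = - (\left(\frac{45}{26} - 1600\right) 3241 + 36) = - (\left(- \frac{41555}{26}\right) 3241 + 36) = - (- \frac{134679755}{26} + 36) = \left(-1\right) \left(- \frac{134678819}{26}\right) = \frac{134678819}{26}$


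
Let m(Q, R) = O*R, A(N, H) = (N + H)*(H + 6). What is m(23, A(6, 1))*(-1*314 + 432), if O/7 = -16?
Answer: -647584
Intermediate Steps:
O = -112 (O = 7*(-16) = -112)
A(N, H) = (6 + H)*(H + N) (A(N, H) = (H + N)*(6 + H) = (6 + H)*(H + N))
m(Q, R) = -112*R
m(23, A(6, 1))*(-1*314 + 432) = (-112*(1**2 + 6*1 + 6*6 + 1*6))*(-1*314 + 432) = (-112*(1 + 6 + 36 + 6))*(-314 + 432) = -112*49*118 = -5488*118 = -647584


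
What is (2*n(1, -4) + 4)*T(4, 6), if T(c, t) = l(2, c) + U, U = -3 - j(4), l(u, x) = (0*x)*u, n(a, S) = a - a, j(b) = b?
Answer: -28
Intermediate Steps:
n(a, S) = 0
l(u, x) = 0 (l(u, x) = 0*u = 0)
U = -7 (U = -3 - 1*4 = -3 - 4 = -7)
T(c, t) = -7 (T(c, t) = 0 - 7 = -7)
(2*n(1, -4) + 4)*T(4, 6) = (2*0 + 4)*(-7) = (0 + 4)*(-7) = 4*(-7) = -28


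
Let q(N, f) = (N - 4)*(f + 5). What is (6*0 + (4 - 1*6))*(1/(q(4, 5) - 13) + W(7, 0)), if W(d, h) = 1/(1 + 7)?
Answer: -5/52 ≈ -0.096154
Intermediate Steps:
q(N, f) = (-4 + N)*(5 + f)
W(d, h) = ⅛ (W(d, h) = 1/8 = ⅛)
(6*0 + (4 - 1*6))*(1/(q(4, 5) - 13) + W(7, 0)) = (6*0 + (4 - 1*6))*(1/((-20 - 4*5 + 5*4 + 4*5) - 13) + ⅛) = (0 + (4 - 6))*(1/((-20 - 20 + 20 + 20) - 13) + ⅛) = (0 - 2)*(1/(0 - 13) + ⅛) = -2*(1/(-13) + ⅛) = -2*(-1/13 + ⅛) = -2*5/104 = -5/52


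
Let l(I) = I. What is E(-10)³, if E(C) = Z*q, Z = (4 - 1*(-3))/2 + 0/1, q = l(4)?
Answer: 2744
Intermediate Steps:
q = 4
Z = 7/2 (Z = (4 + 3)*(½) + 0*1 = 7*(½) + 0 = 7/2 + 0 = 7/2 ≈ 3.5000)
E(C) = 14 (E(C) = (7/2)*4 = 14)
E(-10)³ = 14³ = 2744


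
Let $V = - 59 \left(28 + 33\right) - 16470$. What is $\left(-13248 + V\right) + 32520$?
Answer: $-797$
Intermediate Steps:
$V = -20069$ ($V = \left(-59\right) 61 - 16470 = -3599 - 16470 = -20069$)
$\left(-13248 + V\right) + 32520 = \left(-13248 - 20069\right) + 32520 = -33317 + 32520 = -797$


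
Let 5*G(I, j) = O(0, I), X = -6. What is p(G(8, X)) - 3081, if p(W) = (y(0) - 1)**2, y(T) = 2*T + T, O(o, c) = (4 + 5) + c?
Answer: -3080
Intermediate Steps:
O(o, c) = 9 + c
G(I, j) = 9/5 + I/5 (G(I, j) = (9 + I)/5 = 9/5 + I/5)
y(T) = 3*T
p(W) = 1 (p(W) = (3*0 - 1)**2 = (0 - 1)**2 = (-1)**2 = 1)
p(G(8, X)) - 3081 = 1 - 3081 = -3080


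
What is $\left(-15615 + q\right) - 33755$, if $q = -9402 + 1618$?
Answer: $-57154$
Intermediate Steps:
$q = -7784$
$\left(-15615 + q\right) - 33755 = \left(-15615 - 7784\right) - 33755 = -23399 - 33755 = -57154$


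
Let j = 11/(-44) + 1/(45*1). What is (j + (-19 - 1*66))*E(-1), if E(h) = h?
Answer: 15341/180 ≈ 85.228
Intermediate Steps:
j = -41/180 (j = 11*(-1/44) + (1/45)*1 = -¼ + 1/45 = -41/180 ≈ -0.22778)
(j + (-19 - 1*66))*E(-1) = (-41/180 + (-19 - 1*66))*(-1) = (-41/180 + (-19 - 66))*(-1) = (-41/180 - 85)*(-1) = -15341/180*(-1) = 15341/180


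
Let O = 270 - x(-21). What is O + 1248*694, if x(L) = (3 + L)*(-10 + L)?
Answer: 865824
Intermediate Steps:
x(L) = (-10 + L)*(3 + L)
O = -288 (O = 270 - (-30 + (-21)² - 7*(-21)) = 270 - (-30 + 441 + 147) = 270 - 1*558 = 270 - 558 = -288)
O + 1248*694 = -288 + 1248*694 = -288 + 866112 = 865824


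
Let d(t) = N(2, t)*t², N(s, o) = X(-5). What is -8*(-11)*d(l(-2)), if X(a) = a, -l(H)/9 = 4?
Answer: -570240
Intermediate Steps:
l(H) = -36 (l(H) = -9*4 = -36)
N(s, o) = -5
d(t) = -5*t²
-8*(-11)*d(l(-2)) = -8*(-11)*(-5*(-36)²) = -(-88)*(-5*1296) = -(-88)*(-6480) = -1*570240 = -570240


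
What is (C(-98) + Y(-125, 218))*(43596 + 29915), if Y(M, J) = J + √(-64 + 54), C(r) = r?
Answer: 8821320 + 73511*I*√10 ≈ 8.8213e+6 + 2.3246e+5*I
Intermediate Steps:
Y(M, J) = J + I*√10 (Y(M, J) = J + √(-10) = J + I*√10)
(C(-98) + Y(-125, 218))*(43596 + 29915) = (-98 + (218 + I*√10))*(43596 + 29915) = (120 + I*√10)*73511 = 8821320 + 73511*I*√10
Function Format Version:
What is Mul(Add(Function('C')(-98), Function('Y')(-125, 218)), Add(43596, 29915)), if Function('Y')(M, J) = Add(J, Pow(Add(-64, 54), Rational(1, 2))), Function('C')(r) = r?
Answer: Add(8821320, Mul(73511, I, Pow(10, Rational(1, 2)))) ≈ Add(8.8213e+6, Mul(2.3246e+5, I))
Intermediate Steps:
Function('Y')(M, J) = Add(J, Mul(I, Pow(10, Rational(1, 2)))) (Function('Y')(M, J) = Add(J, Pow(-10, Rational(1, 2))) = Add(J, Mul(I, Pow(10, Rational(1, 2)))))
Mul(Add(Function('C')(-98), Function('Y')(-125, 218)), Add(43596, 29915)) = Mul(Add(-98, Add(218, Mul(I, Pow(10, Rational(1, 2))))), Add(43596, 29915)) = Mul(Add(120, Mul(I, Pow(10, Rational(1, 2)))), 73511) = Add(8821320, Mul(73511, I, Pow(10, Rational(1, 2))))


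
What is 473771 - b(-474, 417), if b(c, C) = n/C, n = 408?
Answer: 65854033/139 ≈ 4.7377e+5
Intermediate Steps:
b(c, C) = 408/C
473771 - b(-474, 417) = 473771 - 408/417 = 473771 - 1*136/139 = 473771 - 136/139 = 65854033/139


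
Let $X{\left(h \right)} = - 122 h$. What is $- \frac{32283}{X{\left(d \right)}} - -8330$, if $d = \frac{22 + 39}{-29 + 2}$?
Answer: $\frac{61120219}{7442} \approx 8212.9$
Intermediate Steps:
$d = - \frac{61}{27}$ ($d = \frac{61}{-27} = 61 \left(- \frac{1}{27}\right) = - \frac{61}{27} \approx -2.2593$)
$- \frac{32283}{X{\left(d \right)}} - -8330 = - \frac{32283}{\left(-122\right) \left(- \frac{61}{27}\right)} - -8330 = - \frac{32283}{\frac{7442}{27}} + 8330 = \left(-32283\right) \frac{27}{7442} + 8330 = - \frac{871641}{7442} + 8330 = \frac{61120219}{7442}$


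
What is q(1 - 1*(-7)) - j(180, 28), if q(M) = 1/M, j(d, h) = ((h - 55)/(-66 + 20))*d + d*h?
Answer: -946777/184 ≈ -5145.5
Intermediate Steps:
j(d, h) = d*h + d*(55/46 - h/46) (j(d, h) = ((-55 + h)/(-46))*d + d*h = ((-55 + h)*(-1/46))*d + d*h = (55/46 - h/46)*d + d*h = d*(55/46 - h/46) + d*h = d*h + d*(55/46 - h/46))
q(1 - 1*(-7)) - j(180, 28) = 1/(1 - 1*(-7)) - 5*180*(11 + 9*28)/46 = 1/(1 + 7) - 5*180*(11 + 252)/46 = 1/8 - 5*180*263/46 = ⅛ - 1*118350/23 = ⅛ - 118350/23 = -946777/184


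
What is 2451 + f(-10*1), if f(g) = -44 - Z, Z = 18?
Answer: 2389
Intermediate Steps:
f(g) = -62 (f(g) = -44 - 1*18 = -44 - 18 = -62)
2451 + f(-10*1) = 2451 - 62 = 2389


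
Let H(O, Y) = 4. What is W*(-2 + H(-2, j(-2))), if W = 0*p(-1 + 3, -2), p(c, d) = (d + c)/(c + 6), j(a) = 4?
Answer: 0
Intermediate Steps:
p(c, d) = (c + d)/(6 + c)
W = 0 (W = 0*(((-1 + 3) - 2)/(6 + (-1 + 3))) = 0*((2 - 2)/(6 + 2)) = 0*(0/8) = 0*((1/8)*0) = 0*0 = 0)
W*(-2 + H(-2, j(-2))) = 0*(-2 + 4) = 0*2 = 0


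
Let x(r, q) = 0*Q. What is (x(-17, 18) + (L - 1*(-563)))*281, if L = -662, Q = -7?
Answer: -27819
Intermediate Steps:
x(r, q) = 0 (x(r, q) = 0*(-7) = 0)
(x(-17, 18) + (L - 1*(-563)))*281 = (0 + (-662 - 1*(-563)))*281 = (0 + (-662 + 563))*281 = (0 - 99)*281 = -99*281 = -27819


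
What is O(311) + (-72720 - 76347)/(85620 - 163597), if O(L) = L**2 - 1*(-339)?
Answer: 7568596687/77977 ≈ 97062.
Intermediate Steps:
O(L) = 339 + L**2 (O(L) = L**2 + 339 = 339 + L**2)
O(311) + (-72720 - 76347)/(85620 - 163597) = (339 + 311**2) + (-72720 - 76347)/(85620 - 163597) = (339 + 96721) - 149067/(-77977) = 97060 - 149067*(-1/77977) = 97060 + 149067/77977 = 7568596687/77977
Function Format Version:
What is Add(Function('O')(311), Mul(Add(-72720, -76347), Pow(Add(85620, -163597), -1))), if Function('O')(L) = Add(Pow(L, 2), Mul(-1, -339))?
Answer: Rational(7568596687, 77977) ≈ 97062.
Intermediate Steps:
Function('O')(L) = Add(339, Pow(L, 2)) (Function('O')(L) = Add(Pow(L, 2), 339) = Add(339, Pow(L, 2)))
Add(Function('O')(311), Mul(Add(-72720, -76347), Pow(Add(85620, -163597), -1))) = Add(Add(339, Pow(311, 2)), Mul(Add(-72720, -76347), Pow(Add(85620, -163597), -1))) = Add(Add(339, 96721), Mul(-149067, Pow(-77977, -1))) = Add(97060, Mul(-149067, Rational(-1, 77977))) = Add(97060, Rational(149067, 77977)) = Rational(7568596687, 77977)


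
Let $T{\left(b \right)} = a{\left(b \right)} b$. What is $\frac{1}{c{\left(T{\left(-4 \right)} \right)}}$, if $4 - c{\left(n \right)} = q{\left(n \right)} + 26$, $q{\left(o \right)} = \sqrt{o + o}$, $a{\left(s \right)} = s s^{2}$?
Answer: $\frac{11}{14} - \frac{4 \sqrt{2}}{7} \approx -0.022408$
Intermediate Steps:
$a{\left(s \right)} = s^{3}$
$q{\left(o \right)} = \sqrt{2} \sqrt{o}$ ($q{\left(o \right)} = \sqrt{2 o} = \sqrt{2} \sqrt{o}$)
$T{\left(b \right)} = b^{4}$ ($T{\left(b \right)} = b^{3} b = b^{4}$)
$c{\left(n \right)} = -22 - \sqrt{2} \sqrt{n}$ ($c{\left(n \right)} = 4 - \left(\sqrt{2} \sqrt{n} + 26\right) = 4 - \left(26 + \sqrt{2} \sqrt{n}\right) = -22 - \sqrt{2} \sqrt{n}$)
$\frac{1}{c{\left(T{\left(-4 \right)} \right)}} = \frac{1}{-22 - \sqrt{2} \sqrt{\left(-4\right)^{4}}} = \frac{1}{-22 - \sqrt{2} \sqrt{256}} = \frac{1}{-22 - \sqrt{2} \cdot 16} = \frac{1}{-22 - 16 \sqrt{2}}$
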